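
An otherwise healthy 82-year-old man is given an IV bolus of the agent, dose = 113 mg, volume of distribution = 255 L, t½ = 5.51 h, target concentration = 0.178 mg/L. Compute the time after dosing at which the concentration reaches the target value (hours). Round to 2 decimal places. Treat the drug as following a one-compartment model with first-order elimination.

7.25 h

C₀ = Dose / Vd = 113.0 / 255 = 0.4431 mg/L
k = ln2 / t½ = 0.693147 / 5.51 = 0.1258 h⁻¹
t = ln(C₀ / C) / k = ln(0.4431 / 0.178) / 0.1258
  = ln(2.489) / 0.1258 = 0.9119 / 0.1258 = 7.249 h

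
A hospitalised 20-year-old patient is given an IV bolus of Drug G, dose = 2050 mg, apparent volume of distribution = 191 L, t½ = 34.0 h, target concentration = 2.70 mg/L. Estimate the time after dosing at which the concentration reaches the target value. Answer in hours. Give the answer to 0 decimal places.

68 h

C₀ = Dose / Vd = 2050 / 191 = 10.73 mg/L
k = ln2 / t½ = 0.693147 / 34.0 = 0.02039 h⁻¹
t = ln(C₀ / C) / k = ln(10.73 / 2.70) / 0.02039
  = ln(3.974) / 0.02039 = 1.380 / 0.02039 = 67.68 h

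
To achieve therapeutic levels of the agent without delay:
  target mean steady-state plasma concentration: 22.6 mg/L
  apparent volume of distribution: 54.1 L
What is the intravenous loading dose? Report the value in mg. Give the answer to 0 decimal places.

1223 mg

LD = Css × Vd = 22.6 × 54.1 = 1223 mg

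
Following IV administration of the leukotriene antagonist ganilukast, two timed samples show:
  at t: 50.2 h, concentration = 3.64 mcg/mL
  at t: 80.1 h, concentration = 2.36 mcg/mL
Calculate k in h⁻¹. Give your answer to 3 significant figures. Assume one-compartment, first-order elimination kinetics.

k = ln(C₁/C₂) / (t₂ − t₁) = ln(3.64/2.36) / (80.1 − 50.2)
  = 0.4333 / 29.90 = 0.01449 h⁻¹

0.0145 h⁻¹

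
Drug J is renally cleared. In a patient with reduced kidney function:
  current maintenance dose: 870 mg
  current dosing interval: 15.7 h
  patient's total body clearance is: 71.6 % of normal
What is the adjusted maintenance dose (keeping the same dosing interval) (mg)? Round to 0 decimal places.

623 mg

To keep the same average steady-state level, dosing rate must scale with clearance.
CL ratio = 71.6 / 100 = 0.7160
New dose (same interval) = 870 × 0.7160 = 622.9 mg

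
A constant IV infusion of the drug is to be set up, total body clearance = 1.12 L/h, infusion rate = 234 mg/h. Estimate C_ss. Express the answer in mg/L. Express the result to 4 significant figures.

At steady state Css = R₀ / CL = 234 / 1.120 = 208.9 mg/L

208.9 mg/L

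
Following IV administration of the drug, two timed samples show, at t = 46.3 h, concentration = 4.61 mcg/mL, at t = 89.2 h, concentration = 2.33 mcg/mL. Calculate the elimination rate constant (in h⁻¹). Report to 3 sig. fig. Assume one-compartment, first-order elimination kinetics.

0.0159 h⁻¹

k = ln(C₁/C₂) / (t₂ − t₁) = ln(4.61/2.33) / (89.2 − 46.3)
  = 0.6824 / 42.90 = 0.01591 h⁻¹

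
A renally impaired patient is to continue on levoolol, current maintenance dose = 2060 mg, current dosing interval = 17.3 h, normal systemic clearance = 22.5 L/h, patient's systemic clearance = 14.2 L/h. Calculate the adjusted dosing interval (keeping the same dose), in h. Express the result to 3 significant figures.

27.4 h

To keep the same average steady-state level, dosing rate must scale with clearance.
CL ratio = 14.2 / 22.5 = 0.6311
New interval (same dose) = 17.3 / 0.6311 = 27.41 h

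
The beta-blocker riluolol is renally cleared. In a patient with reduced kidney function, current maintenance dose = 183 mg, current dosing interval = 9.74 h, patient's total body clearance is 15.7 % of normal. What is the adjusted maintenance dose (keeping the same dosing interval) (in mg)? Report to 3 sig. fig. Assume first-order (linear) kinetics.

28.7 mg

To keep the same average steady-state level, dosing rate must scale with clearance.
CL ratio = 15.7 / 100 = 0.1570
New dose (same interval) = 183 × 0.1570 = 28.73 mg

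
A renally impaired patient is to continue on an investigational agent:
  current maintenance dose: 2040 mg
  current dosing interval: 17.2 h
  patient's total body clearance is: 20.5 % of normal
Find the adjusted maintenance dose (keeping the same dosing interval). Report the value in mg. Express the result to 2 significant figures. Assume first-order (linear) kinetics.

420 mg

To keep the same average steady-state level, dosing rate must scale with clearance.
CL ratio = 20.5 / 100 = 0.2050
New dose (same interval) = 2040 × 0.2050 = 418.2 mg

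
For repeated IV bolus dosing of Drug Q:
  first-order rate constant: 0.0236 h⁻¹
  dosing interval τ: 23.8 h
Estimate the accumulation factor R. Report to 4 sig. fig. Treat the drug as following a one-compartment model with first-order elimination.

e^(−kτ) = e^(−0.02360 × 23.8) = 0.5703
Accumulation ratio R = 1 / (1 − e^(−kτ)) = 1 / (1 − 0.5703) = 2.327

2.327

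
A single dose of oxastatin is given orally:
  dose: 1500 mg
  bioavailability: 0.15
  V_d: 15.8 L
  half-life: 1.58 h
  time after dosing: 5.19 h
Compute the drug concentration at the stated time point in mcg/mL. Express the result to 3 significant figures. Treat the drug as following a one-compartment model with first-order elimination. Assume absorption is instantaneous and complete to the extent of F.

Amount reaching circulation = F × Dose = 0.15 × 1500 = 225.0 mg
C₀ = F·Dose / Vd = 225.0 / 15.8 = 14.24 mg/L
k = ln2 / t½ = 0.693147 / 1.58 = 0.4387 h⁻¹
C = C₀ · e^(−k·t) = 14.24 × e^(−0.4387 × 5.19)
  = 14.24 × 0.1026 = 1.461 mg/L
(1.461 mg/L = 1.461 mcg/mL)

1.46 mcg/mL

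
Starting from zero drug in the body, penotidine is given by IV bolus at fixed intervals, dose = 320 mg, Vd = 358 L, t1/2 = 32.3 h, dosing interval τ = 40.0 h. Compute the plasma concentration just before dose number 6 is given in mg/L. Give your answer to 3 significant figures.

C₀ per dose = Dose / Vd = 320 / 358 = 0.8939 mg/L
k = ln2 / t½ = 0.693147 / 32.3 = 0.02146 h⁻¹
Fraction remaining after one interval: r = e^(−kτ) = e^(−0.02146 × 40.0) = 0.4238
Before dose 6, 5 doses have been given (aged 1τ, 2τ, 3τ, 4τ, 5τ).
C_trough = C₀ × (r + r² + … + r^5) = C₀ × r(1−r^5)/(1−r)
        = 0.8939 × 0.4238 × (1 − 0.01367) / (1 − 0.4238) = 0.6485 mg/L

0.649 mg/L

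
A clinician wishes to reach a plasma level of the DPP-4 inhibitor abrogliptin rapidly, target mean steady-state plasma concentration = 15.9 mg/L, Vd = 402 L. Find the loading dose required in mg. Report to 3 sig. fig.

LD = Css × Vd = 15.9 × 402 = 6392 mg

6390 mg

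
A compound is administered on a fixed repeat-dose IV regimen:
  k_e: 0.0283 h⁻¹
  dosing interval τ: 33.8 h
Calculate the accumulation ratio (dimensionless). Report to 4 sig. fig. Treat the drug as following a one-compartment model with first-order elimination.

1.624

e^(−kτ) = e^(−0.02830 × 33.8) = 0.3842
Accumulation ratio R = 1 / (1 − e^(−kτ)) = 1 / (1 − 0.3842) = 1.624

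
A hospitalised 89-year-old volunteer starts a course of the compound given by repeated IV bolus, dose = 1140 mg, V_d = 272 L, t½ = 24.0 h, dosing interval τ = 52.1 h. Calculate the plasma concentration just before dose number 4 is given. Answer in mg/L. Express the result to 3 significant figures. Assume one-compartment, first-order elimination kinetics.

1.18 mg/L

C₀ per dose = Dose / Vd = 1140 / 272 = 4.191 mg/L
k = ln2 / t½ = 0.693147 / 24.0 = 0.02888 h⁻¹
Fraction remaining after one interval: r = e^(−kτ) = e^(−0.02888 × 52.1) = 0.2221
Before dose 4, 3 doses have been given (aged 1τ, 2τ, 3τ).
C_trough = C₀ × (r + r² + … + r^3) = C₀ × r(1−r^3)/(1−r)
        = 4.191 × 0.2221 × (1 − 0.01096) / (1 − 0.2221) = 1.183 mg/L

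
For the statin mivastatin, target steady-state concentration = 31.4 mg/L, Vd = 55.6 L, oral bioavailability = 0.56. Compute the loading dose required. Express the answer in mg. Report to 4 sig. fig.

3118 mg

LD = Css × Vd / F = 31.4 × 55.6 / 0.56 = 3118 mg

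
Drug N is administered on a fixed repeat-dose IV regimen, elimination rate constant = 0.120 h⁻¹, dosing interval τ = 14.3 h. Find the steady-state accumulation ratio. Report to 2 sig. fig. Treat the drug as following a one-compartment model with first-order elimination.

e^(−kτ) = e^(−0.1200 × 14.3) = 0.1798
Accumulation ratio R = 1 / (1 − e^(−kτ)) = 1 / (1 − 0.1798) = 1.219

1.2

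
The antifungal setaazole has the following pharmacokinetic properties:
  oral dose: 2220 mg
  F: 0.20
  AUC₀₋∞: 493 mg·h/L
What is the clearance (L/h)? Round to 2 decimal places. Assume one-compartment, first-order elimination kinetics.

0.90 L/h

CL = F·Dose / AUC = 0.20 × 2220 / 493 = 0.9006 L/h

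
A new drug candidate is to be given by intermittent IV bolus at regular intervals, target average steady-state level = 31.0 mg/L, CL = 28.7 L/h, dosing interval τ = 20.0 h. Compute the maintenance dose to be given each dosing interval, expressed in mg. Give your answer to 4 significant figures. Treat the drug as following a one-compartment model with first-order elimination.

At steady state, Dose/τ = Css × CL.
Dose = Css × CL × τ = 31.0 × 28.70 × 20.0 = 17790 mg

17790 mg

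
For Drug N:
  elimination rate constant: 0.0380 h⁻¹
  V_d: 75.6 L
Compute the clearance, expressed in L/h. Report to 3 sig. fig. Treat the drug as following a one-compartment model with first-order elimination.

CL = k × Vd = 0.0380 × 75.6 = 2.873 L/h

2.87 L/h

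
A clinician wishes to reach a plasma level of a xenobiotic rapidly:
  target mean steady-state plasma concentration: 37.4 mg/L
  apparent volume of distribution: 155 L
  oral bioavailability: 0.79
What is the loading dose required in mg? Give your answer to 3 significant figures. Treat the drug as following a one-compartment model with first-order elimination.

7340 mg

LD = Css × Vd / F = 37.4 × 155 / 0.79 = 7338 mg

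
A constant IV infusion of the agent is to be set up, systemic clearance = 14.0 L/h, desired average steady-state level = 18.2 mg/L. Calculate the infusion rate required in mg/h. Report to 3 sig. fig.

255 mg/h

At steady state, infusion rate R₀ = Css × CL = 18.2 × 14.00 = 254.8 mg/h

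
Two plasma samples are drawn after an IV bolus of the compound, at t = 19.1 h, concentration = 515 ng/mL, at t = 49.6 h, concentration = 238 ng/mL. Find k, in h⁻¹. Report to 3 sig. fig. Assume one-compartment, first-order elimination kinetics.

0.0253 h⁻¹

k = ln(C₁/C₂) / (t₂ − t₁) = ln(515/238) / (49.6 − 19.1)
  = 0.7719 / 30.50 = 0.02531 h⁻¹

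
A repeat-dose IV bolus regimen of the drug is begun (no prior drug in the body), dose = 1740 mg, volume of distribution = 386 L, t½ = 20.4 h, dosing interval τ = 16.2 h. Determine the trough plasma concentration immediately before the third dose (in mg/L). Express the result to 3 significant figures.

4.10 mg/L

C₀ per dose = Dose / Vd = 1740 / 386 = 4.508 mg/L
k = ln2 / t½ = 0.693147 / 20.4 = 0.03398 h⁻¹
Fraction remaining after one interval: r = e^(−kτ) = e^(−0.03398 × 16.2) = 0.5767
Before dose 3, 2 doses have been given (aged 1τ, 2τ).
C_trough = C₀ × (r + r²) = 4.508 × (0.5767 + 0.3326) = 4.099 mg/L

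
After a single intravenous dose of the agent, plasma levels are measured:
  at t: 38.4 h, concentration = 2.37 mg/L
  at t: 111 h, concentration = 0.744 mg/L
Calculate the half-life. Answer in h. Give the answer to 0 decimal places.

43 h

k = ln(C₁/C₂) / (t₂ − t₁) = ln(2.37/0.744) / (111 − 38.4)
  = 1.159 / 72.60 = 0.01596 h⁻¹
t½ = ln2 / k = 0.693147 / 0.01596 = 43.43 h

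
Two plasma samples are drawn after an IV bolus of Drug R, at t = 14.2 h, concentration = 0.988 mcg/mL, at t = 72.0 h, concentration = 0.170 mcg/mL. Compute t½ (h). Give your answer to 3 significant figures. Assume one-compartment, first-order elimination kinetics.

22.8 h

k = ln(C₁/C₂) / (t₂ − t₁) = ln(0.988/0.170) / (72.0 − 14.2)
  = 1.760 / 57.80 = 0.03045 h⁻¹
t½ = ln2 / k = 0.693147 / 0.03045 = 22.76 h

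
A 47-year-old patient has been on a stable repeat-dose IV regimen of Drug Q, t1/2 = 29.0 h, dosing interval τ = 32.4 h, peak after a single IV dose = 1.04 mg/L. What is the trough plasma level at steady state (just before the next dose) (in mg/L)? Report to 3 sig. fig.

0.889 mg/L

k = ln2 / t½ = 0.693147 / 29.0 = 0.02390 h⁻¹
e^(−kτ) = e^(−0.02390 × 32.4) = 0.4610
Accumulation ratio R = 1 / (1 − e^(−kτ)) = 1 / (1 − 0.4610) = 1.855
Steady-state trough = C₀ × R × e^(−kτ) = 1.04 × 1.855 × 0.4610 = 0.8894 mg/L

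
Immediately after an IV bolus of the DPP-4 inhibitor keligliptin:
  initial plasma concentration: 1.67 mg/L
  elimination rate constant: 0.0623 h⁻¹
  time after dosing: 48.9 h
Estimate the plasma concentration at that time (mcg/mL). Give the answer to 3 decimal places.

0.079 mcg/mL

C = C₀ · e^(−k·t) = 1.670 × e^(−0.06230 × 48.9)
  = 1.670 × 0.04753 = 0.07938 mg/L
(0.07938 mg/L = 0.07938 mcg/mL)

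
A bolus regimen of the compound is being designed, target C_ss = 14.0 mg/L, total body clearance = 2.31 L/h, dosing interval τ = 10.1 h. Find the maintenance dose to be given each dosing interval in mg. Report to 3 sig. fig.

At steady state, Dose/τ = Css × CL.
Dose = Css × CL × τ = 14.0 × 2.310 × 10.1 = 326.6 mg

327 mg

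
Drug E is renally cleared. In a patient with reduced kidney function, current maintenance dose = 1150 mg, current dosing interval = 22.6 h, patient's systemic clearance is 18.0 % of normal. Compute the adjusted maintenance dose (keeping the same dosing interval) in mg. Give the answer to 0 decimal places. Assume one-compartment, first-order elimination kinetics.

207 mg

To keep the same average steady-state level, dosing rate must scale with clearance.
CL ratio = 18.0 / 100 = 0.1800
New dose (same interval) = 1150 × 0.1800 = 207.0 mg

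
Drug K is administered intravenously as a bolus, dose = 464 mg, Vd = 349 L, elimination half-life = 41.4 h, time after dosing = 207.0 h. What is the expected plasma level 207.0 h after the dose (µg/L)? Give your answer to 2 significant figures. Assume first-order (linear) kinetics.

42 µg/L

C₀ = Dose / Vd = 464.0 / 349 = 1.330 mg/L
k = ln2 / t½ = 0.693147 / 41.4 = 0.01674 h⁻¹
t / t½ = 207.0 / 41.4 = 5 half-lives
C = C₀ × (1/2)^5 = 1.330 × 0.03125 = 0.04156 mg/L
Convert: 0.04156 mg/L × 1000 = 41.56 µg/L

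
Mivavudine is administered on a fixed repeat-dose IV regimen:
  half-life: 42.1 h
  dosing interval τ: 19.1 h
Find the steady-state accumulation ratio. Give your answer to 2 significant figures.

k = ln2 / t½ = 0.693147 / 42.1 = 0.01646 h⁻¹
e^(−kτ) = e^(−0.01646 × 19.1) = 0.7302
Accumulation ratio R = 1 / (1 − e^(−kτ)) = 1 / (1 − 0.7302) = 3.706

3.7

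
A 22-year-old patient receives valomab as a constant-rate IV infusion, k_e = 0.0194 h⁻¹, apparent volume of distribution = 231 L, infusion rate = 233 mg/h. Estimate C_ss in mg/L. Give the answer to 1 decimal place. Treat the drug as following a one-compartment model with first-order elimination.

52.0 mg/L

CL = k × Vd = 0.01940 × 231 = 4.481 L/h
At steady state Css = R₀ / CL = 233 / 4.481 = 52.00 mg/L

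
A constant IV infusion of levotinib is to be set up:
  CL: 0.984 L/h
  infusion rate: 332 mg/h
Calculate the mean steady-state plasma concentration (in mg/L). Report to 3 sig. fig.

At steady state Css = R₀ / CL = 332 / 0.9840 = 337.4 mg/L

337 mg/L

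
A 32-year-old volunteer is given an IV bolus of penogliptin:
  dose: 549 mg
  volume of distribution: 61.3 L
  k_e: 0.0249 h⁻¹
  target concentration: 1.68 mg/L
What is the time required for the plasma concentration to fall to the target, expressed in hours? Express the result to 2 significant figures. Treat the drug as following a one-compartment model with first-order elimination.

C₀ = Dose / Vd = 549.0 / 61.3 = 8.956 mg/L
t = ln(C₀ / C) / k = ln(8.956 / 1.68) / 0.02490
  = ln(5.331) / 0.02490 = 1.674 / 0.02490 = 67.23 h

67 h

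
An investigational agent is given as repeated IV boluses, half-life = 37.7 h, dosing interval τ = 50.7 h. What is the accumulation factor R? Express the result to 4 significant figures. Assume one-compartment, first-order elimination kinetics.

1.649

k = ln2 / t½ = 0.693147 / 37.7 = 0.01839 h⁻¹
e^(−kτ) = e^(−0.01839 × 50.7) = 0.3936
Accumulation ratio R = 1 / (1 − e^(−kτ)) = 1 / (1 − 0.3936) = 1.649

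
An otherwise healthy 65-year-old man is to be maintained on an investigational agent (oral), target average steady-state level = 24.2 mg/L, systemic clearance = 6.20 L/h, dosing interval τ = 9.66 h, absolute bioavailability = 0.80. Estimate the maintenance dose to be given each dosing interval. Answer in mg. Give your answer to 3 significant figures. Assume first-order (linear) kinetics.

1810 mg

At steady state, F × (Dose/τ) = Css × CL.
Dose = Css × CL × τ / F = 24.2 × 6.200 × 9.66 / 0.80 = 1812 mg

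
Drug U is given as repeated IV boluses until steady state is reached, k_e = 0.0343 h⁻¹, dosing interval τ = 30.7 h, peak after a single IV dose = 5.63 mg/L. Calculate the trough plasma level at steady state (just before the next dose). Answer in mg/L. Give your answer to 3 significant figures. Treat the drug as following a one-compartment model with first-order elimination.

3.02 mg/L

e^(−kτ) = e^(−0.03430 × 30.7) = 0.3489
Accumulation ratio R = 1 / (1 − e^(−kτ)) = 1 / (1 − 0.3489) = 1.536
Steady-state trough = C₀ × R × e^(−kτ) = 5.63 × 1.536 × 0.3489 = 3.017 mg/L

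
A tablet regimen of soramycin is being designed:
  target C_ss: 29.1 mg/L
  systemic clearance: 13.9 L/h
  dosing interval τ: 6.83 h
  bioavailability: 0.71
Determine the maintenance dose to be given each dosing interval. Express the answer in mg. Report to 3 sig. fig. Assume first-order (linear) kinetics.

At steady state, F × (Dose/τ) = Css × CL.
Dose = Css × CL × τ / F = 29.1 × 13.90 × 6.83 / 0.71 = 3891 mg

3890 mg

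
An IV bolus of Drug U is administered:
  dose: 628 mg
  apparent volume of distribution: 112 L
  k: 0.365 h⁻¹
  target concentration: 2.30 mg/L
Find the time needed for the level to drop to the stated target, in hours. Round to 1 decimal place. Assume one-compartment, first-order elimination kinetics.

C₀ = Dose / Vd = 628.0 / 112 = 5.607 mg/L
t = ln(C₀ / C) / k = ln(5.607 / 2.30) / 0.3650
  = ln(2.438) / 0.3650 = 0.8912 / 0.3650 = 2.442 h

2.4 h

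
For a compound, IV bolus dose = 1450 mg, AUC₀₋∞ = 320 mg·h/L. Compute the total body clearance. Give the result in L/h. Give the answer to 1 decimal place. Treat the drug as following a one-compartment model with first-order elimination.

CL = Dose / AUC = 1450 / 320 = 4.531 L/h

4.5 L/h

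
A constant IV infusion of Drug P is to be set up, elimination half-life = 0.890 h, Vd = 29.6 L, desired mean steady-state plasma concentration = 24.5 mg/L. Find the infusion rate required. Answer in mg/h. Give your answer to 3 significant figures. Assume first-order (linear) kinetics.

k = ln2 / t½ = 0.693147 / 0.890 = 0.7788 h⁻¹
CL = k × Vd = 0.7788 × 29.6 = 23.05 L/h
At steady state, infusion rate R₀ = Css × CL = 24.5 × 23.05 = 564.7 mg/h

565 mg/h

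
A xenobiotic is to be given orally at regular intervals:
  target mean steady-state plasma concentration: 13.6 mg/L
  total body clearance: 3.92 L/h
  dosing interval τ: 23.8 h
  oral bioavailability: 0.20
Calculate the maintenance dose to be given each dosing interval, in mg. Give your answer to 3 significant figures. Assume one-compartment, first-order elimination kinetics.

At steady state, F × (Dose/τ) = Css × CL.
Dose = Css × CL × τ / F = 13.6 × 3.920 × 23.8 / 0.20 = 6344 mg

6340 mg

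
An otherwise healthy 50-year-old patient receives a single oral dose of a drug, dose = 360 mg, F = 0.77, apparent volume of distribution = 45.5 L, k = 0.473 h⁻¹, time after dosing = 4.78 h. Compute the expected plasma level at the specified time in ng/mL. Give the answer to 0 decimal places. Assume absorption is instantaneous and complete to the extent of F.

635 ng/mL

Amount reaching circulation = F × Dose = 0.77 × 360.0 = 277.2 mg
C₀ = F·Dose / Vd = 277.2 / 45.5 = 6.092 mg/L
C = C₀ · e^(−k·t) = 6.092 × e^(−0.4730 × 4.78)
  = 6.092 × 0.1043 = 0.6354 mg/L
Convert: 0.6354 mg/L × 1000 = 635.4 ng/mL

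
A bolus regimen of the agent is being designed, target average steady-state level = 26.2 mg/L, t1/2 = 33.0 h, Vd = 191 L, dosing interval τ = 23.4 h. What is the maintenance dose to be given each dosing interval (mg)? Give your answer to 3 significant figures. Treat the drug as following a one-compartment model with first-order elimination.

2460 mg

k = ln2 / t½ = 0.693147 / 33.0 = 0.02100 h⁻¹
CL = k × Vd = 0.02100 × 191 = 4.011 L/h
At steady state, Dose/τ = Css × CL.
Dose = Css × CL × τ = 26.2 × 4.011 × 23.4 = 2459 mg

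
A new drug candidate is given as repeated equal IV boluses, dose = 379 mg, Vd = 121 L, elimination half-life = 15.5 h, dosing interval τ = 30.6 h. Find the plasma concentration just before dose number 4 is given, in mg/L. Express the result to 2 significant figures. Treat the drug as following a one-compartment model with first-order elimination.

1.1 mg/L

C₀ per dose = Dose / Vd = 379 / 121 = 3.132 mg/L
k = ln2 / t½ = 0.693147 / 15.5 = 0.04472 h⁻¹
Fraction remaining after one interval: r = e^(−kτ) = e^(−0.04472 × 30.6) = 0.2545
Before dose 4, 3 doses have been given (aged 1τ, 2τ, 3τ).
C_trough = C₀ × (r + r² + … + r^3) = C₀ × r(1−r^3)/(1−r)
        = 3.132 × 0.2545 × (1 − 0.01648) / (1 − 0.2545) = 1.052 mg/L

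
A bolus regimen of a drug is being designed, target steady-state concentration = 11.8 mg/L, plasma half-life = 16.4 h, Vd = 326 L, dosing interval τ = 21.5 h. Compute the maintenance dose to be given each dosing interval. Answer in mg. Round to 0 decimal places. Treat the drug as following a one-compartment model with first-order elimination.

k = ln2 / t½ = 0.693147 / 16.4 = 0.04227 h⁻¹
CL = k × Vd = 0.04227 × 326 = 13.78 L/h
At steady state, Dose/τ = Css × CL.
Dose = Css × CL × τ = 11.8 × 13.78 × 21.5 = 3496 mg

3496 mg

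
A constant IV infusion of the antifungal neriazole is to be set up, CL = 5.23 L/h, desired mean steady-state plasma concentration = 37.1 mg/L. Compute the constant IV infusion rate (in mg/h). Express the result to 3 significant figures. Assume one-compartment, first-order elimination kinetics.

194 mg/h

At steady state, infusion rate R₀ = Css × CL = 37.1 × 5.230 = 194.0 mg/h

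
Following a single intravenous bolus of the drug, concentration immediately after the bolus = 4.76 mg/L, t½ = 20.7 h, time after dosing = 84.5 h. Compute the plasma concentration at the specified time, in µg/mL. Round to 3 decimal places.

k = ln2 / t½ = 0.693147 / 20.7 = 0.03349 h⁻¹
C = C₀ · e^(−k·t) = 4.760 × e^(−0.03349 × 84.5)
  = 4.760 × 0.05902 = 0.2809 mg/L
(0.2809 mg/L = 0.2809 µg/mL)

0.281 µg/mL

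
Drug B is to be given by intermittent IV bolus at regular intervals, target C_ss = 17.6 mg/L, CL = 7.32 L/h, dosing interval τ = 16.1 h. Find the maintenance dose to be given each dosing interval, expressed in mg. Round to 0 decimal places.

2074 mg

At steady state, Dose/τ = Css × CL.
Dose = Css × CL × τ = 17.6 × 7.320 × 16.1 = 2074 mg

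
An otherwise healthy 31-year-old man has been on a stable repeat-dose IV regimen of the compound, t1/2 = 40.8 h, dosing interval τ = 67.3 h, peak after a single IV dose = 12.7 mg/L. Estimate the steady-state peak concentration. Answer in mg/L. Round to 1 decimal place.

18.6 mg/L

k = ln2 / t½ = 0.693147 / 40.8 = 0.01699 h⁻¹
e^(−kτ) = e^(−0.01699 × 67.3) = 0.3187
Accumulation ratio R = 1 / (1 − e^(−kτ)) = 1 / (1 − 0.3187) = 1.468
Steady-state peak = C₀ × R = 12.7 × 1.468 = 18.64 mg/L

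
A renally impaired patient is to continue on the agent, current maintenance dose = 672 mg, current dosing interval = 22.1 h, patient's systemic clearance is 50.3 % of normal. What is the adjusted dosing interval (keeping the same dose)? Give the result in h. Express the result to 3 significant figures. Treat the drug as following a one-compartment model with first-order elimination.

To keep the same average steady-state level, dosing rate must scale with clearance.
CL ratio = 50.3 / 100 = 0.5030
New interval (same dose) = 22.1 / 0.5030 = 43.94 h

43.9 h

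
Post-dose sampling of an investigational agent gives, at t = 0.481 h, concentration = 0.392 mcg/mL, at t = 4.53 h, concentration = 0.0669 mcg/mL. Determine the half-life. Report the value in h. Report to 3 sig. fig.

1.59 h

k = ln(C₁/C₂) / (t₂ − t₁) = ln(0.392/0.0669) / (4.53 − 0.481)
  = 1.768 / 4.049 = 0.4367 h⁻¹
t½ = ln2 / k = 0.693147 / 0.4367 = 1.587 h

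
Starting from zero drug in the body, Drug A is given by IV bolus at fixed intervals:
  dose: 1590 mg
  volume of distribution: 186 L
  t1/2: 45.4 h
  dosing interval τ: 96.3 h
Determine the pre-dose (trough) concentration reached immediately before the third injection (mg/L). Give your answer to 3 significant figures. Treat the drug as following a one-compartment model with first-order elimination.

C₀ per dose = Dose / Vd = 1590 / 186 = 8.548 mg/L
k = ln2 / t½ = 0.693147 / 45.4 = 0.01527 h⁻¹
Fraction remaining after one interval: r = e^(−kτ) = e^(−0.01527 × 96.3) = 0.2298
Before dose 3, 2 doses have been given (aged 1τ, 2τ).
C_trough = C₀ × (r + r²) = 8.548 × (0.2298 + 0.05281) = 2.416 mg/L

2.42 mg/L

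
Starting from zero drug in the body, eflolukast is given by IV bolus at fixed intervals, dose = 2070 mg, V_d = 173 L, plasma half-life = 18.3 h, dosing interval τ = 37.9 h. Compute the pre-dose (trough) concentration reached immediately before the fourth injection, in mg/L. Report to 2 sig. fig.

3.7 mg/L

C₀ per dose = Dose / Vd = 2070 / 173 = 11.97 mg/L
k = ln2 / t½ = 0.693147 / 18.3 = 0.03788 h⁻¹
Fraction remaining after one interval: r = e^(−kτ) = e^(−0.03788 × 37.9) = 0.2380
Before dose 4, 3 doses have been given (aged 1τ, 2τ, 3τ).
C_trough = C₀ × (r + r² + … + r^3) = C₀ × r(1−r^3)/(1−r)
        = 11.97 × 0.2380 × (1 − 0.01348) / (1 − 0.2380) = 3.688 mg/L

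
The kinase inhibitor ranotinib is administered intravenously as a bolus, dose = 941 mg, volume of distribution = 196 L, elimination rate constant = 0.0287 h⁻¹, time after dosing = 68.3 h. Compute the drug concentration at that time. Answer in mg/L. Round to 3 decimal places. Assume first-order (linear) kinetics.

C₀ = Dose / Vd = 941.0 / 196 = 4.801 mg/L
C = C₀ · e^(−k·t) = 4.801 × e^(−0.02870 × 68.3)
  = 4.801 × 0.1408 = 0.6760 mg/L

0.676 mg/L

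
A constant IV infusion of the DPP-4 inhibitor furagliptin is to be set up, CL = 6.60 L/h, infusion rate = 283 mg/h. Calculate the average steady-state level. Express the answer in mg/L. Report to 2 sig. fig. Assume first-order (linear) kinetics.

At steady state Css = R₀ / CL = 283 / 6.600 = 42.88 mg/L

43 mg/L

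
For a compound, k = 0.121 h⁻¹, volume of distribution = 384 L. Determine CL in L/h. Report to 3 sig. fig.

46.5 L/h

CL = k × Vd = 0.121 × 384 = 46.46 L/h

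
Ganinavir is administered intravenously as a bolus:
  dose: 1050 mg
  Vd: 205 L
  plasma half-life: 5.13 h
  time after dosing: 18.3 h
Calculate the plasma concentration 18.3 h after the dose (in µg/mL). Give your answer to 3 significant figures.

C₀ = Dose / Vd = 1050 / 205 = 5.122 mg/L
k = ln2 / t½ = 0.693147 / 5.13 = 0.1351 h⁻¹
C = C₀ · e^(−k·t) = 5.122 × e^(−0.1351 × 18.3)
  = 5.122 × 0.08439 = 0.4322 mg/L
(0.4322 mg/L = 0.4322 µg/mL)

0.432 µg/mL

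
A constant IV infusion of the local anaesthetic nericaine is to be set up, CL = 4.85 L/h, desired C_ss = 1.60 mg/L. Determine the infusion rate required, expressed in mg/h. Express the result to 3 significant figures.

7.76 mg/h

At steady state, infusion rate R₀ = Css × CL = 1.60 × 4.850 = 7.760 mg/h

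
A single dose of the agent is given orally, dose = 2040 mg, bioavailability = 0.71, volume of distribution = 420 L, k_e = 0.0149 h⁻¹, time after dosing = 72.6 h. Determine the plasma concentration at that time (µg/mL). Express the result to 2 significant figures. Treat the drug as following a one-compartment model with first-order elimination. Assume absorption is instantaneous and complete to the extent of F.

Amount reaching circulation = F × Dose = 0.71 × 2040 = 1448 mg
C₀ = F·Dose / Vd = 1448 / 420 = 3.448 mg/L
C = C₀ · e^(−k·t) = 3.448 × e^(−0.01490 × 72.6)
  = 3.448 × 0.3390 = 1.169 mg/L
(1.169 mg/L = 1.169 µg/mL)

1.2 µg/mL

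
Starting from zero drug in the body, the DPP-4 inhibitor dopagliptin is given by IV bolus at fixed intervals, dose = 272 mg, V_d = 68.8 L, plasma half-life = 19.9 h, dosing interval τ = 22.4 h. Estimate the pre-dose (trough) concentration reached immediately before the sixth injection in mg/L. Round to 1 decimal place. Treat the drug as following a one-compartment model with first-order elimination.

C₀ per dose = Dose / Vd = 272 / 68.8 = 3.953 mg/L
k = ln2 / t½ = 0.693147 / 19.9 = 0.03483 h⁻¹
Fraction remaining after one interval: r = e^(−kτ) = e^(−0.03483 × 22.4) = 0.4583
Before dose 6, 5 doses have been given (aged 1τ, 2τ, 3τ, 4τ, 5τ).
C_trough = C₀ × (r + r² + … + r^5) = C₀ × r(1−r^5)/(1−r)
        = 3.953 × 0.4583 × (1 − 0.02022) / (1 − 0.4583) = 3.277 mg/L

3.3 mg/L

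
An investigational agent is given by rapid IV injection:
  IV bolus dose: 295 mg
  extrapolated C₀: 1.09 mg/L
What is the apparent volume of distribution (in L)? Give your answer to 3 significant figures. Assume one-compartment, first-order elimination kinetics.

271 L

Vd = Dose / C₀ = 295.0 / 1.09 = 270.6 L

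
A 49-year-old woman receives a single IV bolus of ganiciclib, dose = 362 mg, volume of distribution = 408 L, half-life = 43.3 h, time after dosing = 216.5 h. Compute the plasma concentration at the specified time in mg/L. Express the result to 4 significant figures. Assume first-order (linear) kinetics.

C₀ = Dose / Vd = 362.0 / 408 = 0.8873 mg/L
k = ln2 / t½ = 0.693147 / 43.3 = 0.01601 h⁻¹
t / t½ = 216.5 / 43.3 = 5 half-lives
C = C₀ × (1/2)^5 = 0.8873 × 0.03125 = 0.02773 mg/L

0.02773 mg/L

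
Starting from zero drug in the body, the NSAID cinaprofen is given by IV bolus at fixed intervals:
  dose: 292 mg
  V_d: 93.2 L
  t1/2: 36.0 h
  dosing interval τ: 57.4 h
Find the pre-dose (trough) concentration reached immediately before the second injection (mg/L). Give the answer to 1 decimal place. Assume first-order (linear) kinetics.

1.0 mg/L

C₀ per dose = Dose / Vd = 292 / 93.2 = 3.133 mg/L
k = ln2 / t½ = 0.693147 / 36.0 = 0.01925 h⁻¹
Fraction remaining after one interval: r = e^(−kτ) = e^(−0.01925 × 57.4) = 0.3312
Before dose 2, 1 dose has been given (aged 1τ).
C_trough = C₀ × r = 3.133 × 0.3312 = 1.038 mg/L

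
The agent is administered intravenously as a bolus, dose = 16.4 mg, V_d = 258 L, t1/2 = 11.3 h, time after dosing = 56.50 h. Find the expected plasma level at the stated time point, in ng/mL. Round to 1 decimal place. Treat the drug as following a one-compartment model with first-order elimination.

C₀ = Dose / Vd = 16.40 / 258 = 0.06357 mg/L
k = ln2 / t½ = 0.693147 / 11.3 = 0.06134 h⁻¹
t / t½ = 56.50 / 11.3 = 5 half-lives
C = C₀ × (1/2)^5 = 0.06357 × 0.03125 = 0.001987 mg/L
Convert: 0.001987 mg/L × 1000 = 1.987 ng/mL

2.0 ng/mL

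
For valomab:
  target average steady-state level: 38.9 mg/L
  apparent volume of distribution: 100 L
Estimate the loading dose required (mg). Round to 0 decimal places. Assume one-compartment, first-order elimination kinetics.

3890 mg

LD = Css × Vd = 38.9 × 100 = 3890 mg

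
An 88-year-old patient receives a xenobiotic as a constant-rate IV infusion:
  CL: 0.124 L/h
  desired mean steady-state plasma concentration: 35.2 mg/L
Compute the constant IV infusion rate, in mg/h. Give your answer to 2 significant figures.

4.4 mg/h

At steady state, infusion rate R₀ = Css × CL = 35.2 × 0.1240 = 4.365 mg/h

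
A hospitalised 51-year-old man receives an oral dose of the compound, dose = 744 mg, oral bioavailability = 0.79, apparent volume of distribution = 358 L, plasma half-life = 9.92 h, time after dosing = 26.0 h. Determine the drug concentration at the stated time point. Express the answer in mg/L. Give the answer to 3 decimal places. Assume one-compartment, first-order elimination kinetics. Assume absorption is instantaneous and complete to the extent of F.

0.267 mg/L

Amount reaching circulation = F × Dose = 0.79 × 744.0 = 587.8 mg
C₀ = F·Dose / Vd = 587.8 / 358 = 1.642 mg/L
k = ln2 / t½ = 0.693147 / 9.92 = 0.06987 h⁻¹
C = C₀ · e^(−k·t) = 1.642 × e^(−0.06987 × 26.0)
  = 1.642 × 0.1626 = 0.2670 mg/L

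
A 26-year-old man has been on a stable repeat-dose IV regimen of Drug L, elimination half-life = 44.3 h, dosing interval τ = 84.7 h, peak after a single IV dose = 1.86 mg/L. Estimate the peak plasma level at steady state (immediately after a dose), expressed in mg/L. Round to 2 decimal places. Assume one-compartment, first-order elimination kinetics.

k = ln2 / t½ = 0.693147 / 44.3 = 0.01565 h⁻¹
e^(−kτ) = e^(−0.01565 × 84.7) = 0.2657
Accumulation ratio R = 1 / (1 − e^(−kτ)) = 1 / (1 − 0.2657) = 1.362
Steady-state peak = C₀ × R = 1.86 × 1.362 = 2.533 mg/L

2.53 mg/L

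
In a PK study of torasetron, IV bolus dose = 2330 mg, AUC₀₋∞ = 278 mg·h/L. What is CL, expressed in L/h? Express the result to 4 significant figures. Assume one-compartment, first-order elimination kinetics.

8.381 L/h

CL = Dose / AUC = 2330 / 278 = 8.381 L/h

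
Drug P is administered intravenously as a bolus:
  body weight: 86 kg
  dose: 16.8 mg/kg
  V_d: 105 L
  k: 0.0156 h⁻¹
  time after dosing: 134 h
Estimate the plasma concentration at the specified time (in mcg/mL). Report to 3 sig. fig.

1.70 mcg/mL

Total dose = 16.8 × 86 = 1445 mg
C₀ = Dose / Vd = 1445 / 105 = 13.76 mg/L
C = C₀ · e^(−k·t) = 13.76 × e^(−0.01560 × 134)
  = 13.76 × 0.1236 = 1.701 mg/L
(1.701 mg/L = 1.701 mcg/mL)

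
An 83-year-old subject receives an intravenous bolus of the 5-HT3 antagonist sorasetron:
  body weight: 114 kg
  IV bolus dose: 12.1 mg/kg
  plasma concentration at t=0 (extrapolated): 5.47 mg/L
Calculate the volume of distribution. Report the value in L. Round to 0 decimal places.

Dose = 12.1 × 114 = 1379 mg
Vd = Dose / C₀ = 1379 / 5.47 = 252.1 L

252 L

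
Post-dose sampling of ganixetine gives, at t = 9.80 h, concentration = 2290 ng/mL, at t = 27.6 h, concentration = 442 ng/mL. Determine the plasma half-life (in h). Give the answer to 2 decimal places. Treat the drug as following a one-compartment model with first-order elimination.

7.50 h

k = ln(C₁/C₂) / (t₂ − t₁) = ln(2290/442) / (27.6 − 9.80)
  = 1.645 / 17.80 = 0.09242 h⁻¹
t½ = ln2 / k = 0.693147 / 0.09242 = 7.500 h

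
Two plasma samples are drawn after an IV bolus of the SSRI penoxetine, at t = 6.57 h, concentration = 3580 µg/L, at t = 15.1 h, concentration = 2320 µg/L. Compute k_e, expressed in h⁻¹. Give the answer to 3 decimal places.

k = ln(C₁/C₂) / (t₂ − t₁) = ln(3580/2320) / (15.1 − 6.57)
  = 0.4338 / 8.530 = 0.05086 h⁻¹

0.051 h⁻¹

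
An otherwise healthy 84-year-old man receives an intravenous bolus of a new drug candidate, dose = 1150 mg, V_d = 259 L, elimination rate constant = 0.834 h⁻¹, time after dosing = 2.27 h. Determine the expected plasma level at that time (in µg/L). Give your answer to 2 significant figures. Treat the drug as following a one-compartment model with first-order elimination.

670 µg/L

C₀ = Dose / Vd = 1150 / 259 = 4.440 mg/L
C = C₀ · e^(−k·t) = 4.440 × e^(−0.8340 × 2.27)
  = 4.440 × 0.1506 = 0.6687 mg/L
Convert: 0.6687 mg/L × 1000 = 668.7 µg/L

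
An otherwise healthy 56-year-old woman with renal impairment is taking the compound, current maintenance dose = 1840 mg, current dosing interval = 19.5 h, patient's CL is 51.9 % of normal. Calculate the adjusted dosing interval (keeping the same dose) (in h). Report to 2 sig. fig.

To keep the same average steady-state level, dosing rate must scale with clearance.
CL ratio = 51.9 / 100 = 0.5190
New interval (same dose) = 19.5 / 0.5190 = 37.57 h

38 h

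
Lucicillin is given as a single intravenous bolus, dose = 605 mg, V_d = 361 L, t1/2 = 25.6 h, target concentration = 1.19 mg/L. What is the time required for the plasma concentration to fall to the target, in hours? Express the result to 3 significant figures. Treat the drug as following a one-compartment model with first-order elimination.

C₀ = Dose / Vd = 605.0 / 361 = 1.676 mg/L
k = ln2 / t½ = 0.693147 / 25.6 = 0.02708 h⁻¹
t = ln(C₀ / C) / k = ln(1.676 / 1.19) / 0.02708
  = ln(1.408) / 0.02708 = 0.3422 / 0.02708 = 12.64 h

12.6 h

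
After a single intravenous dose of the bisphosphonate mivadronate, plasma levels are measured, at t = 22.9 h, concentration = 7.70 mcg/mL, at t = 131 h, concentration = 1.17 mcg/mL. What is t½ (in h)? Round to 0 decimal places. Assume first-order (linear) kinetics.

40 h

k = ln(C₁/C₂) / (t₂ − t₁) = ln(7.70/1.17) / (131 − 22.9)
  = 1.884 / 108.1 = 0.01743 h⁻¹
t½ = ln2 / k = 0.693147 / 0.01743 = 39.77 h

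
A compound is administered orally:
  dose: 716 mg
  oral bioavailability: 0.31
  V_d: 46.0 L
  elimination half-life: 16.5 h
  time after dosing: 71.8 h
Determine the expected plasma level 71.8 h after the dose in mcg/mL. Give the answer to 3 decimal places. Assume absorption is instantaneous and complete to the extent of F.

0.236 mcg/mL

Amount reaching circulation = F × Dose = 0.31 × 716.0 = 222.0 mg
C₀ = F·Dose / Vd = 222.0 / 46.0 = 4.826 mg/L
k = ln2 / t½ = 0.693147 / 16.5 = 0.04201 h⁻¹
C = C₀ · e^(−k·t) = 4.826 × e^(−0.04201 × 71.8)
  = 4.826 × 0.04898 = 0.2364 mg/L
(0.2364 mg/L = 0.2364 mcg/mL)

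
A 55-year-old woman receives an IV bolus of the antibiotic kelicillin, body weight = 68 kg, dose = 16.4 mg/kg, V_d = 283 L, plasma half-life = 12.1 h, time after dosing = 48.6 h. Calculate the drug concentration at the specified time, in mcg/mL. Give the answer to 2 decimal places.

Total dose = 16.4 × 68 = 1115 mg
C₀ = Dose / Vd = 1115 / 283 = 3.940 mg/L
k = ln2 / t½ = 0.693147 / 12.1 = 0.05728 h⁻¹
C = C₀ · e^(−k·t) = 3.940 × e^(−0.05728 × 48.6)
  = 3.940 × 0.06180 = 0.2435 mg/L
(0.2435 mg/L = 0.2435 mcg/mL)

0.24 mcg/mL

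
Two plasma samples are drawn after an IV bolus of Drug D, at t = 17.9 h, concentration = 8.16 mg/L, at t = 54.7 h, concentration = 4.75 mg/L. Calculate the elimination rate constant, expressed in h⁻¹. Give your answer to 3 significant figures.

0.0147 h⁻¹

k = ln(C₁/C₂) / (t₂ − t₁) = ln(8.16/4.75) / (54.7 − 17.9)
  = 0.5411 / 36.80 = 0.01470 h⁻¹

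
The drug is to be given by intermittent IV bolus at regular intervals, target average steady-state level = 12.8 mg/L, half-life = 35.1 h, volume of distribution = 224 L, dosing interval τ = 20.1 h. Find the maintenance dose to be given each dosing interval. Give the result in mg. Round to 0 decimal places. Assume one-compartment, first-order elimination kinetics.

1138 mg

k = ln2 / t½ = 0.693147 / 35.1 = 0.01975 h⁻¹
CL = k × Vd = 0.01975 × 224 = 4.424 L/h
At steady state, Dose/τ = Css × CL.
Dose = Css × CL × τ = 12.8 × 4.424 × 20.1 = 1138 mg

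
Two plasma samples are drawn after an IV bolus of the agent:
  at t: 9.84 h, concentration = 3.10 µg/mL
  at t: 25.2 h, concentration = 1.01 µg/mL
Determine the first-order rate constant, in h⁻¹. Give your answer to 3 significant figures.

0.0730 h⁻¹

k = ln(C₁/C₂) / (t₂ − t₁) = ln(3.10/1.01) / (25.2 − 9.84)
  = 1.121 / 15.36 = 0.07298 h⁻¹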